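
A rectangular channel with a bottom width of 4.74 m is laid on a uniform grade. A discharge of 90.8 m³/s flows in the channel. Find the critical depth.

y_c = 3.34 m

For a rectangular channel, critical depth y_c = (q²/g)^(1/3) where q = Q/b = 90.8/4.74 = 19.16 m²/s.
So y_c = (19.16²/9.81)^(1/3) = 3.34 m.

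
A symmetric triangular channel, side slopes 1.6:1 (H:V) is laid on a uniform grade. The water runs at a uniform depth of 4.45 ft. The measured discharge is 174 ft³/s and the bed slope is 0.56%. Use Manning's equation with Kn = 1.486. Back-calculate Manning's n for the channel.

n = 0.0309

For a triangular section with side slope z = 1.6: A = zy² = 1.6×4.45² = 31.68 ft²; P = 2y√(1+z²) = 2×4.45×1.887 = 16.79 ft.
Hydraulic radius R = A/P = 31.68/16.79 = 1.887 ft.
Rearranging Manning's equation: n = (1.486/Q) A R^(2/3) S^(1/2) = (1.486/174) × 31.68 × 1.887^(2/3) × √0.0056 = 0.0309.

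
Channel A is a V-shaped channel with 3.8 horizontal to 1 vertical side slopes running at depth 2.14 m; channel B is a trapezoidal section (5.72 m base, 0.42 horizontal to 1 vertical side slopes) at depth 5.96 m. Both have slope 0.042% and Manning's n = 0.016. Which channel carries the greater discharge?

channel B

Channel A: For a triangular section with side slope z = 3.8: A = zy² = 3.8×2.14² = 17.4 m²; P = 2y√(1+z²) = 2×2.14×3.929 = 16.82 m. Hydraulic radius R = A/P = 17.4/16.82 = 1.035 m. Q_A = (1/0.016)·17.4·1.035^(2/3)·√0.00042 = 22.8 m³/s.
Channel B: With bottom width b = 5.72 m and side slope z = 0.42: A = (b + zy)y = (5.72 + 0.42×5.96)×5.96 = 49.01 m²; P = b + 2y√(1+z²) = 5.72 + 2×5.96×1.085 = 18.65 m. Hydraulic radius R = A/P = 49.01/18.65 = 2.628 m. Q_B = (1/0.016)·49.01·2.628^(2/3)·√0.00042 = 119.6 m³/s.
Q_A = 22.8 m³/s vs Q_B = 119.6 m³/s, so channel B carries more.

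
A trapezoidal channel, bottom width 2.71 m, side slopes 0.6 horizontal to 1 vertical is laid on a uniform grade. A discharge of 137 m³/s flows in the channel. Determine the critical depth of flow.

At critical depth, Q² T / (g A³) = 1, i.e. A³/T = Q²/g = 137²/9.81 = 1913.
Try y = 5.06 m: A³/T = 2799 — over.
Try y = 3.92 m: A³/T = 1054 — short.
Try y = 4.59 m: A³/T = 1920 — matches.

y_c = 4.59 m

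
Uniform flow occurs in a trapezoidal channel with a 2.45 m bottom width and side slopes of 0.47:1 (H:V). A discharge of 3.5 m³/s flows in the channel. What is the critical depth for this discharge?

y_c = 0.571 m

At critical depth, Q² T / (g A³) = 1, i.e. A³/T = Q²/g = 3.5²/9.81 = 1.249.
At y = 0.505 m: A³/T = 0.8546 — low.
At y = 0.571 m: A³/T = 1.252 — ≈ 1.249.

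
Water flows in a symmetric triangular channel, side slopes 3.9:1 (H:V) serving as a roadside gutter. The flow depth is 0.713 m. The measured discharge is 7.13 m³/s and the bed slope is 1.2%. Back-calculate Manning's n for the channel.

n = 0.015

For a triangular section with side slope z = 3.9: A = zy² = 3.9×0.713² = 1.983 m²; P = 2y√(1+z²) = 2×0.713×4.026 = 5.741 m.
Hydraulic radius R = A/P = 1.983/5.741 = 0.3453 m.
Rearranging Manning's equation: n = (1/Q) A R^(2/3) S^(1/2) = (1/7.13) × 1.983 × 0.3453^(2/3) × √0.012 = 0.015.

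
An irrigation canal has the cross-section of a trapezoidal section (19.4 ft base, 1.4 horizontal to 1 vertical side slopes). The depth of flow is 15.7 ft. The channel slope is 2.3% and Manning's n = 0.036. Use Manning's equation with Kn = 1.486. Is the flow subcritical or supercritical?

With bottom width b = 19.4 ft and side slope z = 1.4: A = (b + zy)y = (19.4 + 1.4×15.7)×15.7 = 649.7 ft²; P = b + 2y√(1+z²) = 19.4 + 2×15.7×1.72 = 73.42 ft.
Hydraulic radius R = A/P = 649.7/73.42 = 8.848 ft.
V = (1.486/n) R^(2/3) √S = (1.486/0.036) × 8.848^(2/3) × √0.023 = 26.78 ft/s. Hydraulic depth D_h = A/T = 649.7/63.36 = 10.25 ft.
Froude number Fr = V/√(g·D_h) = 26.78/√(32.2×10.25) = 1.47, which is greater than 1, so the flow is supercritical.

supercritical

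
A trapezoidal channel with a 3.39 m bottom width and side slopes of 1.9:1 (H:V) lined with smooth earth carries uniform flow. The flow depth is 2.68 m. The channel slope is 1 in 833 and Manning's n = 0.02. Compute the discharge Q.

With bottom width b = 3.39 m and side slope z = 1.9: A = (b + zy)y = (3.39 + 1.9×2.68)×2.68 = 22.73 m²; P = b + 2y√(1+z²) = 3.39 + 2×2.68×2.147 = 14.9 m.
Hydraulic radius R = A/P = 22.73/14.9 = 1.526 m.
Manning's equation: Q = (1/n) A R^(2/3) S^(1/2) = (1/0.02) × 22.73 × 1.526^(2/3) × 0.0012^(1/2) = 52.2 m³/s.

Q = 52.2 m³/s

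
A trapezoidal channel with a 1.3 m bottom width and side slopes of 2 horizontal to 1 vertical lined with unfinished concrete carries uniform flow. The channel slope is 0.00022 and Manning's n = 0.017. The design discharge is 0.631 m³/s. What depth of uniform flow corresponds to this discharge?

Manning's equation rearranged: A R^(2/3) = nQ / (1·√S) = 0.017 × 0.631 / (√0.00022) = 0.7232.
Trying y = 0.487 m: A R^(2/3) = 0.5164 — short.
Trying y = 0.644 m: A R^(2/3) = 0.9029 — over.
Trying y = 0.577 m: A R^(2/3) = 0.723 — matches.

y_n = 0.577 m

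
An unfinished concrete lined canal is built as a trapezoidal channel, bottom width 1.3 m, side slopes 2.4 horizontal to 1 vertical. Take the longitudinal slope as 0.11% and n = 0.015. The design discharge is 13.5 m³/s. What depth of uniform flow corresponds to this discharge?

Manning's equation rearranged: A R^(2/3) = nQ / (1·√S) = 0.015 × 13.5 / (√0.0011) = 6.106.
Try y = 1.29 m: A R^(2/3) = 4.505 — low.
Try y = 1.71 m: A R^(2/3) = 8.657 — high.
Try y = 1.47 m: A R^(2/3) = 6.083 — close enough.

y_n = 1.47 m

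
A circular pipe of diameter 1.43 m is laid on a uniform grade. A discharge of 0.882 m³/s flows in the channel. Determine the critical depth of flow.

y_c = 0.481 m

At critical depth, Q² T / (g A³) = 1, i.e. A³/T = Q²/g = 0.882²/9.81 = 0.0793.
Try y = 0.414 m: A³/T = 0.04423 — low.
Try y = 0.589 m: A³/T = 0.1724 — high.
Try y = 0.481 m: A³/T = 0.07905 — close enough.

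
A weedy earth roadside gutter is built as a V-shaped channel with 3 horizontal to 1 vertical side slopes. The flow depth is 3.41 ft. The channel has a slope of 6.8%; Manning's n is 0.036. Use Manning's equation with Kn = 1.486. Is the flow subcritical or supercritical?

For a triangular section with side slope z = 3: A = zy² = 3×3.41² = 34.88 ft²; P = 2y√(1+z²) = 2×3.41×3.162 = 21.57 ft.
Hydraulic radius R = A/P = 34.88/21.57 = 1.618 ft.
V = (1.486/n) R^(2/3) √S = (1.486/0.036) × 1.618^(2/3) × √0.068 = 14.83 ft/s. Hydraulic depth D_h = A/T = 34.88/20.46 = 1.705 ft.
Froude number Fr = V/√(g·D_h) = 14.83/√(32.2×1.705) = 2, which is greater than 1, so the flow is supercritical.

supercritical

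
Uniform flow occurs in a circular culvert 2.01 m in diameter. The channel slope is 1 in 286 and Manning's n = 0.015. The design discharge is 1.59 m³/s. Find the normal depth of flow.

Manning's equation rearranged: A R^(2/3) = nQ / (1·√S) = 0.015 × 1.59 / (√0.003497) = 0.4033.
At y = 0.742 m: A R^(2/3) = 0.5827 — high.
At y = 0.611 m: A R^(2/3) = 0.4029 — matches.

y_n = 0.611 m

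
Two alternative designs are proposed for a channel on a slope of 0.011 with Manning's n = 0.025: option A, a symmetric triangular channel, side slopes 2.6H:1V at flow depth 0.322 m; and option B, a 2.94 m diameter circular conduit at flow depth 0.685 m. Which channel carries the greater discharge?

Channel A: For a triangular section with side slope z = 2.6: A = zy² = 2.6×0.322² = 0.2696 m²; P = 2y√(1+z²) = 2×0.322×2.786 = 1.794 m. Hydraulic radius R = A/P = 0.2696/1.794 = 0.1503 m. Q_A = (1/0.025)·0.2696·0.1503^(2/3)·√0.011 = 0.3197 m³/s.
Channel B: For a circular section of diameter D = 2.94 m at depth y = 0.685 m, the central angle is θ = 2 arccos(1 − 2y/D) = 2.015 rad. Then A = (D²/8)(θ − sin θ) = 1.201 m² and P = Dθ/2 = 2.962 m. Hydraulic radius R = A/P = 1.201/2.962 = 0.4056 m. Q_B = (1/0.025)·1.201·0.4056^(2/3)·√0.011 = 2.762 m³/s.
Q_A = 0.3197 m³/s vs Q_B = 2.762 m³/s, so channel B carries more.

channel B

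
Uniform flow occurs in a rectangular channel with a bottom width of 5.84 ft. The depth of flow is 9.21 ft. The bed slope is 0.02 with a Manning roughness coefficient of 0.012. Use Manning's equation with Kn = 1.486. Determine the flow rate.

Q = 1600 ft³/s

Flow area A = b·y = 5.84 × 9.21 = 53.79 ft². Wetted perimeter P = b + 2y = 5.84 + 2×9.21 = 24.26 ft.
Hydraulic radius R = A/P = 53.79/24.26 = 2.217 ft.
Manning's equation: Q = (1.486/n) A R^(2/3) S^(1/2) = (1.486/0.012) × 53.79 × 2.217^(2/3) × 0.02^(1/2) = 1600 ft³/s.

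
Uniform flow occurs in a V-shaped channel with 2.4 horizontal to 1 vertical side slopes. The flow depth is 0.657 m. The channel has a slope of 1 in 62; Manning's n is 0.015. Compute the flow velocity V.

V = 3.82 m/s

For a triangular section with side slope z = 2.4: A = zy² = 2.4×0.657² = 1.036 m²; P = 2y√(1+z²) = 2×0.657×2.6 = 3.416 m.
Hydraulic radius R = A/P = 1.036/3.416 = 0.3032 m.
From Manning's equation, V = (1/n) R^(2/3) S^(1/2) = (1/0.015) × 0.3032^(2/3) × 0.01613^(1/2) = 3.82 m/s.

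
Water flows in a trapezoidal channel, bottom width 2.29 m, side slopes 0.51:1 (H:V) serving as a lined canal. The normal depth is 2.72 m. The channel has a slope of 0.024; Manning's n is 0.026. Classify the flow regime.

supercritical

With bottom width b = 2.29 m and side slope z = 0.51: A = (b + zy)y = (2.29 + 0.51×2.72)×2.72 = 10 m²; P = b + 2y√(1+z²) = 2.29 + 2×2.72×1.123 = 8.397 m.
Hydraulic radius R = A/P = 10/8.397 = 1.191 m.
V = (1/n) R^(2/3) √S = (1/0.026) × 1.191^(2/3) × √0.024 = 6.696 m/s. Hydraulic depth D_h = A/T = 10/5.064 = 1.975 m.
Froude number Fr = V/√(g·D_h) = 6.696/√(9.81×1.975) = 1.52, which is greater than 1, so the flow is supercritical.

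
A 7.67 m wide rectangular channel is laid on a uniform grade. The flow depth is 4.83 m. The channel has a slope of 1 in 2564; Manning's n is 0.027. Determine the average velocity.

Flow area A = b·y = 7.67 × 4.83 = 37.05 m². Wetted perimeter P = b + 2y = 7.67 + 2×4.83 = 17.33 m.
Hydraulic radius R = A/P = 37.05/17.33 = 2.138 m.
From Manning's equation, V = (1/n) R^(2/3) S^(1/2) = (1/0.027) × 2.138^(2/3) × 0.00039^(1/2) = 1.21 m/s.

V = 1.21 m/s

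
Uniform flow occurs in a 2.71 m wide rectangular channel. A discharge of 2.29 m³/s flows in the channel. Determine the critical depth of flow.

For a rectangular channel, critical depth y_c = (q²/g)^(1/3) where q = Q/b = 2.29/2.71 = 0.845 m²/s.
So y_c = (0.845²/9.81)^(1/3) = 0.418 m.

y_c = 0.418 m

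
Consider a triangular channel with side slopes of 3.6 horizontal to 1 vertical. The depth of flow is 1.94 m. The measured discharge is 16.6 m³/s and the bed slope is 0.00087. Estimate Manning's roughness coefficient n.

n = 0.023

For a triangular section with side slope z = 3.6: A = zy² = 3.6×1.94² = 13.55 m²; P = 2y√(1+z²) = 2×1.94×3.736 = 14.5 m.
Hydraulic radius R = A/P = 13.55/14.5 = 0.9346 m.
Rearranging Manning's equation: n = (1/Q) A R^(2/3) S^(1/2) = (1/16.6) × 13.55 × 0.9346^(2/3) × √0.00087 = 0.023.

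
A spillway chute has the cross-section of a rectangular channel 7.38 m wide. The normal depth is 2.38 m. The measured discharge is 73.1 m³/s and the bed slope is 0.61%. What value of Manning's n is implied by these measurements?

n = 0.024

Flow area A = b·y = 7.38 × 2.38 = 17.56 m². Wetted perimeter P = b + 2y = 7.38 + 2×2.38 = 12.14 m.
Hydraulic radius R = A/P = 17.56/12.14 = 1.447 m.
Rearranging Manning's equation: n = (1/Q) A R^(2/3) S^(1/2) = (1/73.1) × 17.56 × 1.447^(2/3) × √0.0061 = 0.024.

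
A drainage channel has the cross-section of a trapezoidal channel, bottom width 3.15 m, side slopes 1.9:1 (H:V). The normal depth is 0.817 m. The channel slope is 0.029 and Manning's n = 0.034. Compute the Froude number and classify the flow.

supercritical

With bottom width b = 3.15 m and side slope z = 1.9: A = (b + zy)y = (3.15 + 1.9×0.817)×0.817 = 3.842 m²; P = b + 2y√(1+z²) = 3.15 + 2×0.817×2.147 = 6.658 m.
Hydraulic radius R = A/P = 3.842/6.658 = 0.577 m.
V = (1/n) R^(2/3) √S = (1/0.034) × 0.577^(2/3) × √0.029 = 3.471 m/s. Hydraulic depth D_h = A/T = 3.842/6.255 = 0.6142 m.
Froude number Fr = V/√(g·D_h) = 3.471/√(9.81×0.6142) = 1.41, which is greater than 1, so the flow is supercritical.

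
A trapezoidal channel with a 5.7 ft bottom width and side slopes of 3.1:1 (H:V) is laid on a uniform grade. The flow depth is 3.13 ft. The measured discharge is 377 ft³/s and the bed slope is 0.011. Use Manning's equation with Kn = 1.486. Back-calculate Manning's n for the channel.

n = 0.03

With bottom width b = 5.7 ft and side slope z = 3.1: A = (b + zy)y = (5.7 + 3.1×3.13)×3.13 = 48.21 ft²; P = b + 2y√(1+z²) = 5.7 + 2×3.13×3.257 = 26.09 ft.
Hydraulic radius R = A/P = 48.21/26.09 = 1.848 ft.
Rearranging Manning's equation: n = (1.486/Q) A R^(2/3) S^(1/2) = (1.486/377) × 48.21 × 1.848^(2/3) × √0.011 = 0.03.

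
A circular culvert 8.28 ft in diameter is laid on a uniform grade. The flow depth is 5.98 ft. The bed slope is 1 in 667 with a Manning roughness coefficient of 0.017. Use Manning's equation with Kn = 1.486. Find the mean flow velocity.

For a circular section of diameter D = 8.28 ft at depth y = 5.98 ft, the central angle is θ = 2 arccos(1 − 2y/D) = 4.063 rad. Then A = (D²/8)(θ − sin θ) = 41.64 ft² and P = Dθ/2 = 16.82 ft.
Hydraulic radius R = A/P = 41.64/16.82 = 2.476 ft.
From Manning's equation, V = (1.486/n) R^(2/3) S^(1/2) = (1.486/0.017) × 2.476^(2/3) × 0.001499^(1/2) = 6.19 ft/s.

V = 6.19 ft/s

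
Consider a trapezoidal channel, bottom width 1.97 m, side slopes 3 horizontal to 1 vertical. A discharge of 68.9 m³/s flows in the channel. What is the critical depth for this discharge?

y_c = 2.25 m

At critical depth, Q² T / (g A³) = 1, i.e. A³/T = Q²/g = 68.9²/9.81 = 483.9.
At y = 2.66 m: A³/T = 1034 — over.
At y = 2 m: A³/T = 289.9 — short.
At y = 2.25 m: A³/T = 488.2 — matches.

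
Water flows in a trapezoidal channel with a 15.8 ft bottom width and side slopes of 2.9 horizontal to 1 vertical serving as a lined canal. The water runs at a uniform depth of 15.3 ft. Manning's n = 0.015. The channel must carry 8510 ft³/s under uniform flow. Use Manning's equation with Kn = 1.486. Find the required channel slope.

S = 0.00051

With bottom width b = 15.8 ft and side slope z = 2.9: A = (b + zy)y = (15.8 + 2.9×15.3)×15.3 = 920.6 ft²; P = b + 2y√(1+z²) = 15.8 + 2×15.3×3.068 = 109.7 ft.
Hydraulic radius R = A/P = 920.6/109.7 = 8.394 ft.
From Manning's equation, S = [nQ / (1.486 A R^(2/3))]² = [0.015 × 8510 / (1.486 × 920.6 × 8.394^(2/3))]² = 0.00051.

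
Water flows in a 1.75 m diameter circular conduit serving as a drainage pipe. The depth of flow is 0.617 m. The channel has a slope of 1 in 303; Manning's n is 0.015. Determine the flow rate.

Q = 1.42 m³/s

For a circular section of diameter D = 1.75 m at depth y = 0.617 m, the central angle is θ = 2 arccos(1 − 2y/D) = 2.543 rad. Then A = (D²/8)(θ − sin θ) = 0.7578 m² and P = Dθ/2 = 2.225 m.
Hydraulic radius R = A/P = 0.7578/2.225 = 0.3406 m.
Manning's equation: Q = (1/n) A R^(2/3) S^(1/2) = (1/0.015) × 0.7578 × 0.3406^(2/3) × 0.0033^(1/2) = 1.42 m³/s.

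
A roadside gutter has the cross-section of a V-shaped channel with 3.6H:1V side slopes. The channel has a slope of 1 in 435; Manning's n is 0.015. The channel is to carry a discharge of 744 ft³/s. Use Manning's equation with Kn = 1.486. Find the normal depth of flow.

Manning's equation rearranged: A R^(2/3) = nQ / (1.486·√S) = 0.015 × 744 / (1.486 × √0.002299) = 156.6.
Try y = 3.83 ft: A R^(2/3) = 79.44 — low.
Try y = 6.05 ft: A R^(2/3) = 268.9 — high.
Try y = 4.94 ft: A R^(2/3) = 156.6 — matches.

y_n = 4.94 ft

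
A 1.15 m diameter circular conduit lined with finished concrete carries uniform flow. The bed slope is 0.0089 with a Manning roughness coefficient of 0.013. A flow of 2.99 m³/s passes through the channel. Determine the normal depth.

Manning's equation rearranged: A R^(2/3) = nQ / (1·√S) = 0.013 × 2.99 / (√0.0089) = 0.412.
Try y = 1.05 m: A R^(2/3) = 0.4847 — high.
Try y = 0.861 m: A R^(2/3) = 0.4118 — ≈ 0.412.

y_n = 0.861 m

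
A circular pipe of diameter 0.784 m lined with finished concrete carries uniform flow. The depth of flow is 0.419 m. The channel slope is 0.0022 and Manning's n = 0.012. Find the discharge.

Q = 0.356 m³/s

For a circular section of diameter D = 0.784 m at depth y = 0.419 m, the central angle is θ = 2 arccos(1 − 2y/D) = 3.279 rad. Then A = (D²/8)(θ − sin θ) = 0.2625 m² and P = Dθ/2 = 1.286 m.
Hydraulic radius R = A/P = 0.2625/1.286 = 0.2042 m.
Manning's equation: Q = (1/n) A R^(2/3) S^(1/2) = (1/0.012) × 0.2625 × 0.2042^(2/3) × 0.0022^(1/2) = 0.356 m³/s.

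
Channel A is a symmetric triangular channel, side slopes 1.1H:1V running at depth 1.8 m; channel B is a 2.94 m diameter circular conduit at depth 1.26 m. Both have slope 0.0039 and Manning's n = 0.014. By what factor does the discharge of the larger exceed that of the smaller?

Channel A: For a triangular section with side slope z = 1.1: A = zy² = 1.1×1.8² = 3.564 m²; P = 2y√(1+z²) = 2×1.8×1.487 = 5.352 m. Hydraulic radius R = A/P = 3.564/5.352 = 0.6659 m. Q_A = (1/0.014)·3.564·0.6659^(2/3)·√0.0039 = 12.12 m³/s.
Channel B: For a circular section of diameter D = 2.94 m at depth y = 1.26 m, the central angle is θ = 2 arccos(1 − 2y/D) = 2.855 rad. Then A = (D²/8)(θ − sin θ) = 2.779 m² and P = Dθ/2 = 4.197 m. Hydraulic radius R = A/P = 2.779/4.197 = 0.6622 m. Q_B = (1/0.014)·2.779·0.6622^(2/3)·√0.0039 = 9.418 m³/s.
The larger discharge is 12.12 m³/s and the smaller is 9.418 m³/s; the ratio is 1.29.

1.29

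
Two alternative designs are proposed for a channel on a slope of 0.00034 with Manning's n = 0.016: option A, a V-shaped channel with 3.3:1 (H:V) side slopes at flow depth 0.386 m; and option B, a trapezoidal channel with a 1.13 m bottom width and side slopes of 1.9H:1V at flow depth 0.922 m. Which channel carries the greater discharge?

Channel A: For a triangular section with side slope z = 3.3: A = zy² = 3.3×0.386² = 0.4917 m²; P = 2y√(1+z²) = 2×0.386×3.448 = 2.662 m. Hydraulic radius R = A/P = 0.4917/2.662 = 0.1847 m. Q_A = (1/0.016)·0.4917·0.1847^(2/3)·√0.00034 = 0.1838 m³/s.
Channel B: With bottom width b = 1.13 m and side slope z = 1.9: A = (b + zy)y = (1.13 + 1.9×0.922)×0.922 = 2.657 m²; P = b + 2y√(1+z²) = 1.13 + 2×0.922×2.147 = 5.089 m. Hydraulic radius R = A/P = 2.657/5.089 = 0.5221 m. Q_B = (1/0.016)·2.657·0.5221^(2/3)·√0.00034 = 1.985 m³/s.
Q_A = 0.1838 m³/s vs Q_B = 1.985 m³/s, so channel B carries more.

channel B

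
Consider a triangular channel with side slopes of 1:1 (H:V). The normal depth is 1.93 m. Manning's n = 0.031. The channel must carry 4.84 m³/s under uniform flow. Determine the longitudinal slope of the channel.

For a triangular section with side slope z = 1: A = zy² = 1×1.93² = 3.725 m²; P = 2y√(1+z²) = 2×1.93×1.414 = 5.459 m.
Hydraulic radius R = A/P = 3.725/5.459 = 0.6824 m.
From Manning's equation, S = [nQ / (1 A R^(2/3))]² = [0.031 × 4.84 / (1 × 3.725 × 0.6824^(2/3))]² = 0.0027.

S = 0.0027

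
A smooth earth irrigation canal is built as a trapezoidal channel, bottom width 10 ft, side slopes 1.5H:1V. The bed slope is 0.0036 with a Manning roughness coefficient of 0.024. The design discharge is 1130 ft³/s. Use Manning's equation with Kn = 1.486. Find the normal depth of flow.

Manning's equation rearranged: A R^(2/3) = nQ / (1.486·√S) = 0.024 × 1130 / (1.486 × √0.0036) = 304.2.
Trying y = 4.97 ft: A R^(2/3) = 184.7 — too small.
Trying y = 8.14 ft: A R^(2/3) = 499.6 — too large.
Trying y = 6.39 ft: A R^(2/3) = 304.1 — ≈ 304.2.

y_n = 6.39 ft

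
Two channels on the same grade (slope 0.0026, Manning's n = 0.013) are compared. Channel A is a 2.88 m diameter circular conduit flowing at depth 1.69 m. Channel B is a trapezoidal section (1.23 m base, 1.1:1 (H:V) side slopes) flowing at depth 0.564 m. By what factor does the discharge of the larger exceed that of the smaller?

6.44

Channel A: For a circular section of diameter D = 2.88 m at depth y = 1.69 m, the central angle is θ = 2 arccos(1 − 2y/D) = 3.491 rad. Then A = (D²/8)(θ − sin θ) = 3.974 m² and P = Dθ/2 = 5.026 m. Hydraulic radius R = A/P = 3.974/5.026 = 0.7905 m. Q_A = (1/0.013)·3.974·0.7905^(2/3)·√0.0026 = 13.33 m³/s.
Channel B: With bottom width b = 1.23 m and side slope z = 1.1: A = (b + zy)y = (1.23 + 1.1×0.564)×0.564 = 1.044 m²; P = b + 2y√(1+z²) = 1.23 + 2×0.564×1.487 = 2.907 m. Hydraulic radius R = A/P = 1.044/2.907 = 0.359 m. Q_B = (1/0.013)·1.044·0.359^(2/3)·√0.0026 = 2.068 m³/s.
The larger discharge is 13.33 m³/s and the smaller is 2.068 m³/s; the ratio is 6.44.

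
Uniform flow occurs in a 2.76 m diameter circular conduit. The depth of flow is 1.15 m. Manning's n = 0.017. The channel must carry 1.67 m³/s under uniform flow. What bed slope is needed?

S = 0.00028

For a circular section of diameter D = 2.76 m at depth y = 1.15 m, the central angle is θ = 2 arccos(1 − 2y/D) = 2.807 rad. Then A = (D²/8)(θ − sin θ) = 2.36 m² and P = Dθ/2 = 3.873 m.
Hydraulic radius R = A/P = 2.36/3.873 = 0.6092 m.
From Manning's equation, S = [nQ / (1 A R^(2/3))]² = [0.017 × 1.67 / (1 × 2.36 × 0.6092^(2/3))]² = 0.00028.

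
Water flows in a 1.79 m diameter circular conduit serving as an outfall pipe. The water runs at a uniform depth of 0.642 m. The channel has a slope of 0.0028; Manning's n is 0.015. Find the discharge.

Q = 1.43 m³/s

For a circular section of diameter D = 1.79 m at depth y = 0.642 m, the central angle is θ = 2 arccos(1 − 2y/D) = 2.568 rad. Then A = (D²/8)(θ − sin θ) = 0.8115 m² and P = Dθ/2 = 2.299 m.
Hydraulic radius R = A/P = 0.8115/2.299 = 0.353 m.
Manning's equation: Q = (1/n) A R^(2/3) S^(1/2) = (1/0.015) × 0.8115 × 0.353^(2/3) × 0.0028^(1/2) = 1.43 m³/s.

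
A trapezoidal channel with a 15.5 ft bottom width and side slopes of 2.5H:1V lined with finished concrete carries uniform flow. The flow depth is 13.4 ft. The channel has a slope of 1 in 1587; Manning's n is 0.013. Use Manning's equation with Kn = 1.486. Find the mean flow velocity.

With bottom width b = 15.5 ft and side slope z = 2.5: A = (b + zy)y = (15.5 + 2.5×13.4)×13.4 = 656.6 ft²; P = b + 2y√(1+z²) = 15.5 + 2×13.4×2.693 = 87.66 ft.
Hydraulic radius R = A/P = 656.6/87.66 = 7.49 ft.
From Manning's equation, V = (1.486/n) R^(2/3) S^(1/2) = (1.486/0.013) × 7.49^(2/3) × 0.0006301^(1/2) = 11 ft/s.

V = 11 ft/s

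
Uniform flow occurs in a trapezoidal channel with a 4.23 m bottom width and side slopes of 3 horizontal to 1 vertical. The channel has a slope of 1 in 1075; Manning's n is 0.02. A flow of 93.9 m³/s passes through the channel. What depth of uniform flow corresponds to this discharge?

Manning's equation rearranged: A R^(2/3) = nQ / (1·√S) = 0.02 × 93.9 / (√0.0009302) = 61.57.
Try y = 2.43 m: A R^(2/3) = 35.5 — too small.
Try y = 3.11 m: A R^(2/3) = 61.58 — close enough.

y_n = 3.11 m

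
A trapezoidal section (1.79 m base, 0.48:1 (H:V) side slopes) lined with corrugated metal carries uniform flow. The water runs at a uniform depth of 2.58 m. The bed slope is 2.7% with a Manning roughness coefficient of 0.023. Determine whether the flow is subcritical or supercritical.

With bottom width b = 1.79 m and side slope z = 0.48: A = (b + zy)y = (1.79 + 0.48×2.58)×2.58 = 7.813 m²; P = b + 2y√(1+z²) = 1.79 + 2×2.58×1.109 = 7.514 m.
Hydraulic radius R = A/P = 7.813/7.514 = 1.04 m.
V = (1/n) R^(2/3) √S = (1/0.023) × 1.04^(2/3) × √0.027 = 7.333 m/s. Hydraulic depth D_h = A/T = 7.813/4.267 = 1.831 m.
Froude number Fr = V/√(g·D_h) = 7.333/√(9.81×1.831) = 1.73, which is greater than 1, so the flow is supercritical.

supercritical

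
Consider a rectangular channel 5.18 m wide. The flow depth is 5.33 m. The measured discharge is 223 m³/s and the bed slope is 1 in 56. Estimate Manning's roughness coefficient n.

Flow area A = b·y = 5.18 × 5.33 = 27.61 m². Wetted perimeter P = b + 2y = 5.18 + 2×5.33 = 15.84 m.
Hydraulic radius R = A/P = 27.61/15.84 = 1.743 m.
Rearranging Manning's equation: n = (1/Q) A R^(2/3) S^(1/2) = (1/223) × 27.61 × 1.743^(2/3) × √0.01786 = 0.024.

n = 0.024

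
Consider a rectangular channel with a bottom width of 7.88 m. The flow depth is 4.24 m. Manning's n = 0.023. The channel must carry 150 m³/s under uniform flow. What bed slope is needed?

S = 0.00412

Flow area A = b·y = 7.88 × 4.24 = 33.41 m². Wetted perimeter P = b + 2y = 7.88 + 2×4.24 = 16.36 m.
Hydraulic radius R = A/P = 33.41/16.36 = 2.042 m.
From Manning's equation, S = [nQ / (1 A R^(2/3))]² = [0.023 × 150 / (1 × 33.41 × 2.042^(2/3))]² = 0.00412.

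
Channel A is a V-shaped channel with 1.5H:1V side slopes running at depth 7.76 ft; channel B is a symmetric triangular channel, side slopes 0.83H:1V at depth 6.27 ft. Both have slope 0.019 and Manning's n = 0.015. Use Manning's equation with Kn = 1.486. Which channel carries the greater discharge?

Channel A: For a triangular section with side slope z = 1.5: A = zy² = 1.5×7.76² = 90.33 ft²; P = 2y√(1+z²) = 2×7.76×1.803 = 27.98 ft. Hydraulic radius R = A/P = 90.33/27.98 = 3.228 ft. Q_A = (1.486/0.015)·90.33·3.228^(2/3)·√0.019 = 2694 ft³/s.
Channel B: For a triangular section with side slope z = 0.83: A = zy² = 0.83×6.27² = 32.63 ft²; P = 2y√(1+z²) = 2×6.27×1.3 = 16.3 ft. Hydraulic radius R = A/P = 32.63/16.3 = 2.002 ft. Q_B = (1.486/0.015)·32.63·2.002^(2/3)·√0.019 = 707.8 ft³/s.
Q_A = 2694 ft³/s vs Q_B = 707.8 ft³/s, so channel A carries more.

channel A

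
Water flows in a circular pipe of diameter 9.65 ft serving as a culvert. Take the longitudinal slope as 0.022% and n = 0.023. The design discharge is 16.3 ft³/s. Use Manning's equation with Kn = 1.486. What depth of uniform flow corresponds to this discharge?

Manning's equation rearranged: A R^(2/3) = nQ / (1.486·√S) = 0.023 × 16.3 / (1.486 × √0.00022) = 17.01.
At y = 2.92 ft: A R^(2/3) = 26.2 — over.
At y = 2.34 ft: A R^(2/3) = 16.96 — close enough.

y_n = 2.34 ft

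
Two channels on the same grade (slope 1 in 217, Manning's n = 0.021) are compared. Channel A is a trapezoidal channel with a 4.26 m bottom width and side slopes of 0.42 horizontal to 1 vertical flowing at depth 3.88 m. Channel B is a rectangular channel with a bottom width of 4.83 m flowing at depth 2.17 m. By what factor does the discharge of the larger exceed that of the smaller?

Channel A: With bottom width b = 4.26 m and side slope z = 0.42: A = (b + zy)y = (4.26 + 0.42×3.88)×3.88 = 22.85 m²; P = b + 2y√(1+z²) = 4.26 + 2×3.88×1.085 = 12.68 m. Hydraulic radius R = A/P = 22.85/12.68 = 1.803 m. Q_A = (1/0.021)·22.85·1.803^(2/3)·√0.004608 = 109.4 m³/s.
Channel B: Flow area A = b·y = 4.83 × 2.17 = 10.48 m². Wetted perimeter P = b + 2y = 4.83 + 2×2.17 = 9.17 m. Hydraulic radius R = A/P = 10.48/9.17 = 1.143 m. Q_B = (1/0.021)·10.48·1.143^(2/3)·√0.004608 = 37.04 m³/s.
The larger discharge is 109.4 m³/s and the smaller is 37.04 m³/s; the ratio is 2.95.

2.95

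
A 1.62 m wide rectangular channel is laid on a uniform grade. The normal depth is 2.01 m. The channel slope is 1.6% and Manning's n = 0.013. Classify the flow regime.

Flow area A = b·y = 1.62 × 2.01 = 3.256 m². Wetted perimeter P = b + 2y = 1.62 + 2×2.01 = 5.64 m.
Hydraulic radius R = A/P = 3.256/5.64 = 0.5773 m.
V = (1/n) R^(2/3) √S = (1/0.013) × 0.5773^(2/3) × √0.016 = 6.746 m/s. Hydraulic depth D_h = A/T = 3.256/1.62 = 2.01 m.
Froude number Fr = V/√(g·D_h) = 6.746/√(9.81×2.01) = 1.52, which is greater than 1, so the flow is supercritical.

supercritical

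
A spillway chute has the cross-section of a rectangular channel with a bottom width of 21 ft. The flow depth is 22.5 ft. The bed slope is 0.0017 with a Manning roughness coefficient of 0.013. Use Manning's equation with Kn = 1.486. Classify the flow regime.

Flow area A = b·y = 21 × 22.5 = 472.5 ft². Wetted perimeter P = b + 2y = 21 + 2×22.5 = 66 ft.
Hydraulic radius R = A/P = 472.5/66 = 7.159 ft.
V = (1.486/n) R^(2/3) √S = (1.486/0.013) × 7.159^(2/3) × √0.0017 = 17.51 ft/s. Hydraulic depth D_h = A/T = 472.5/21 = 22.5 ft.
Froude number Fr = V/√(g·D_h) = 17.51/√(32.2×22.5) = 0.65, which is less than 1, so the flow is subcritical.

subcritical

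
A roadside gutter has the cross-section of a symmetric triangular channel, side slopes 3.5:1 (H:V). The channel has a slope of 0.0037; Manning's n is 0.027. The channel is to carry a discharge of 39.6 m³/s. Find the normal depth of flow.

y_n = 2.2 m

Manning's equation rearranged: A R^(2/3) = nQ / (1·√S) = 0.027 × 39.6 / (√0.0037) = 17.58.
Trying y = 2.42 m: A R^(2/3) = 22.67 — over.
Trying y = 1.57 m: A R^(2/3) = 7.152 — short.
Trying y = 2.2 m: A R^(2/3) = 17.59 — matches.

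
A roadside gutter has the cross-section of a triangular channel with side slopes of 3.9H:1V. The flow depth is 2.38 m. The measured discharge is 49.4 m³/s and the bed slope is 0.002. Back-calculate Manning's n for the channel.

n = 0.022

For a triangular section with side slope z = 3.9: A = zy² = 3.9×2.38² = 22.09 m²; P = 2y√(1+z²) = 2×2.38×4.026 = 19.16 m.
Hydraulic radius R = A/P = 22.09/19.16 = 1.153 m.
Rearranging Manning's equation: n = (1/Q) A R^(2/3) S^(1/2) = (1/49.4) × 22.09 × 1.153^(2/3) × √0.002 = 0.022.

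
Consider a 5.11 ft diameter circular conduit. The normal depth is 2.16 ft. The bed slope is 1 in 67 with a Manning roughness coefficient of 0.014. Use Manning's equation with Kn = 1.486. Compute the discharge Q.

For a circular section of diameter D = 5.11 ft at depth y = 2.16 ft, the central angle is θ = 2 arccos(1 − 2y/D) = 2.831 rad. Then A = (D²/8)(θ − sin θ) = 8.244 ft² and P = Dθ/2 = 7.234 ft.
Hydraulic radius R = A/P = 8.244/7.234 = 1.14 ft.
Manning's equation: Q = (1.486/n) A R^(2/3) S^(1/2) = (1.486/0.014) × 8.244 × 1.14^(2/3) × 0.01493^(1/2) = 117 ft³/s.

Q = 117 ft³/s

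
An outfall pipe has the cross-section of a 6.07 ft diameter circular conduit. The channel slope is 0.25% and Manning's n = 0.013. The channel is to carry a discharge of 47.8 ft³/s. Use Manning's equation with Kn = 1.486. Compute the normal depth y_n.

Manning's equation rearranged: A R^(2/3) = nQ / (1.486·√S) = 0.013 × 47.8 / (1.486 × √0.0025) = 8.363.
At y = 1.56 ft: A R^(2/3) = 5.529 — short.
At y = 2.37 ft: A R^(2/3) = 12.32 — over.
At y = 1.93 ft: A R^(2/3) = 8.371 — matches.

y_n = 1.93 ft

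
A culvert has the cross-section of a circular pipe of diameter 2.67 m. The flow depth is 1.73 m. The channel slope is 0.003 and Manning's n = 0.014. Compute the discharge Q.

For a circular section of diameter D = 2.67 m at depth y = 1.73 m, the central angle is θ = 2 arccos(1 − 2y/D) = 3.742 rad. Then A = (D²/8)(θ − sin θ) = 3.839 m² and P = Dθ/2 = 4.996 m.
Hydraulic radius R = A/P = 3.839/4.996 = 0.7683 m.
Manning's equation: Q = (1/n) A R^(2/3) S^(1/2) = (1/0.014) × 3.839 × 0.7683^(2/3) × 0.003^(1/2) = 12.6 m³/s.

Q = 12.6 m³/s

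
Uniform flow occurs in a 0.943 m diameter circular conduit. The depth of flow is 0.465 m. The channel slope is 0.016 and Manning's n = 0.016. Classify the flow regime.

supercritical

For a circular section of diameter D = 0.943 m at depth y = 0.465 m, the central angle is θ = 2 arccos(1 − 2y/D) = 3.114 rad. Then A = (D²/8)(θ − sin θ) = 0.3431 m² and P = Dθ/2 = 1.468 m.
Hydraulic radius R = A/P = 0.3431/1.468 = 0.2337 m.
V = (1/n) R^(2/3) √S = (1/0.016) × 0.2337^(2/3) × √0.016 = 2.999 m/s. Hydraulic depth D_h = A/T = 0.3431/0.9429 = 0.3639 m.
Froude number Fr = V/√(g·D_h) = 2.999/√(9.81×0.3639) = 1.59, which is greater than 1, so the flow is supercritical.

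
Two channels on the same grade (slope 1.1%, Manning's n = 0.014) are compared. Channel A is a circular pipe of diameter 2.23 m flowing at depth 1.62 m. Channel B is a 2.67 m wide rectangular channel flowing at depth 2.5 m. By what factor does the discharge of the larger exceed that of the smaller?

Channel A: For a circular section of diameter D = 2.23 m at depth y = 1.62 m, the central angle is θ = 2 arccos(1 − 2y/D) = 4.082 rad. Then A = (D²/8)(θ − sin θ) = 3.039 m² and P = Dθ/2 = 4.551 m. Hydraulic radius R = A/P = 3.039/4.551 = 0.6678 m. Q_A = (1/0.014)·3.039·0.6678^(2/3)·√0.011 = 17.4 m³/s.
Channel B: Flow area A = b·y = 2.67 × 2.5 = 6.675 m². Wetted perimeter P = b + 2y = 2.67 + 2×2.5 = 7.67 m. Hydraulic radius R = A/P = 6.675/7.67 = 0.8703 m. Q_B = (1/0.014)·6.675·0.8703^(2/3)·√0.011 = 45.58 m³/s.
The larger discharge is 45.58 m³/s and the smaller is 17.4 m³/s; the ratio is 2.62.

2.62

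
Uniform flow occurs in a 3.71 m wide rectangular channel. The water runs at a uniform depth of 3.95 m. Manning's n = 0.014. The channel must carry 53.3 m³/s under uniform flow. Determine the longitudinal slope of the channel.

Flow area A = b·y = 3.71 × 3.95 = 14.65 m². Wetted perimeter P = b + 2y = 3.71 + 2×3.95 = 11.61 m.
Hydraulic radius R = A/P = 14.65/11.61 = 1.262 m.
From Manning's equation, S = [nQ / (1 A R^(2/3))]² = [0.014 × 53.3 / (1 × 14.65 × 1.262^(2/3))]² = 0.0019.

S = 0.0019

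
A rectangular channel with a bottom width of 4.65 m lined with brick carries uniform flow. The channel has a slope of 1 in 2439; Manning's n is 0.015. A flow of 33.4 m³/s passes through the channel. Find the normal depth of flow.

y_n = 4.09 m

Manning's equation rearranged: A R^(2/3) = nQ / (1·√S) = 0.015 × 33.4 / (√0.00041) = 24.74.
Trying y = 2.86 m: A R^(2/3) = 15.7 — short.
Trying y = 5.15 m: A R^(2/3) = 32.78 — over.
Trying y = 4.09 m: A R^(2/3) = 24.73 — close enough.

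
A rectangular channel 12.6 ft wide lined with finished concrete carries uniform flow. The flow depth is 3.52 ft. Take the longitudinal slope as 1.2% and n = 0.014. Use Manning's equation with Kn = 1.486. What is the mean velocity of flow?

V = 20 ft/s

Flow area A = b·y = 12.6 × 3.52 = 44.35 ft². Wetted perimeter P = b + 2y = 12.6 + 2×3.52 = 19.64 ft.
Hydraulic radius R = A/P = 44.35/19.64 = 2.258 ft.
From Manning's equation, V = (1.486/n) R^(2/3) S^(1/2) = (1.486/0.014) × 2.258^(2/3) × 0.012^(1/2) = 20 ft/s.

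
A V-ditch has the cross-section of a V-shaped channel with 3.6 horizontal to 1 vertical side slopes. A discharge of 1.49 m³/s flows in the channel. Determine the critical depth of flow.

y_c = 0.511 m

At critical depth, Q² T / (g A³) = 1, i.e. A³/T = Q²/g = 1.49²/9.81 = 0.2263.
Try y = 0.43 m: A³/T = 0.09526 — too small.
Try y = 0.63 m: A³/T = 0.6431 — too large.
Try y = 0.511 m: A³/T = 0.2258 — ≈ 0.2263.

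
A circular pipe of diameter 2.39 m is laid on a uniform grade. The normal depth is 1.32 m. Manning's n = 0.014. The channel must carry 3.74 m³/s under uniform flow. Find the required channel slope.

For a circular section of diameter D = 2.39 m at depth y = 1.32 m, the central angle is θ = 2 arccos(1 − 2y/D) = 3.351 rad. Then A = (D²/8)(θ − sin θ) = 2.541 m² and P = Dθ/2 = 4.005 m.
Hydraulic radius R = A/P = 2.541/4.005 = 0.6346 m.
From Manning's equation, S = [nQ / (1 A R^(2/3))]² = [0.014 × 3.74 / (1 × 2.541 × 0.6346^(2/3))]² = 0.000778.

S = 0.000778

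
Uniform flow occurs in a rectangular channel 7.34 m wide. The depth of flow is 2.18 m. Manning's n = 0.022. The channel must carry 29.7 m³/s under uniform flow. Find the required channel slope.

Flow area A = b·y = 7.34 × 2.18 = 16 m². Wetted perimeter P = b + 2y = 7.34 + 2×2.18 = 11.7 m.
Hydraulic radius R = A/P = 16/11.7 = 1.368 m.
From Manning's equation, S = [nQ / (1 A R^(2/3))]² = [0.022 × 29.7 / (1 × 16 × 1.368^(2/3))]² = 0.0011.

S = 0.0011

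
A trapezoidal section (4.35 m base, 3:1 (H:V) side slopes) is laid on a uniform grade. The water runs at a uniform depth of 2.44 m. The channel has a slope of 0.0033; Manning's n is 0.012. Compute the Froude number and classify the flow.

With bottom width b = 4.35 m and side slope z = 3: A = (b + zy)y = (4.35 + 3×2.44)×2.44 = 28.47 m²; P = b + 2y√(1+z²) = 4.35 + 2×2.44×3.162 = 19.78 m.
Hydraulic radius R = A/P = 28.47/19.78 = 1.439 m.
V = (1/n) R^(2/3) √S = (1/0.012) × 1.439^(2/3) × √0.0033 = 6.103 m/s. Hydraulic depth D_h = A/T = 28.47/18.99 = 1.499 m.
Froude number Fr = V/√(g·D_h) = 6.103/√(9.81×1.499) = 1.59, which is greater than 1, so the flow is supercritical.

supercritical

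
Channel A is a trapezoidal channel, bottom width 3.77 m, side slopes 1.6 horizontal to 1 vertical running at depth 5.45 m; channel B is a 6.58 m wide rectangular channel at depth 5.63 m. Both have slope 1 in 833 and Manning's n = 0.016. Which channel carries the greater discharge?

channel A

Channel A: With bottom width b = 3.77 m and side slope z = 1.6: A = (b + zy)y = (3.77 + 1.6×5.45)×5.45 = 68.07 m²; P = b + 2y√(1+z²) = 3.77 + 2×5.45×1.887 = 24.34 m. Hydraulic radius R = A/P = 68.07/24.34 = 2.797 m. Q_A = (1/0.016)·68.07·2.797^(2/3)·√0.0012 = 292.6 m³/s.
Channel B: Flow area A = b·y = 6.58 × 5.63 = 37.05 m². Wetted perimeter P = b + 2y = 6.58 + 2×5.63 = 17.84 m. Hydraulic radius R = A/P = 37.05/17.84 = 2.077 m. Q_B = (1/0.016)·37.05·2.077^(2/3)·√0.0012 = 130.6 m³/s.
Q_A = 292.6 m³/s vs Q_B = 130.6 m³/s, so channel A carries more.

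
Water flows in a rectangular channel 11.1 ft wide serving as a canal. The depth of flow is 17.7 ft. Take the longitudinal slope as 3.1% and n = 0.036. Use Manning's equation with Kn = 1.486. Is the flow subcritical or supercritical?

subcritical

Flow area A = b·y = 11.1 × 17.7 = 196.5 ft². Wetted perimeter P = b + 2y = 11.1 + 2×17.7 = 46.5 ft.
Hydraulic radius R = A/P = 196.5/46.5 = 4.225 ft.
V = (1.486/n) R^(2/3) √S = (1.486/0.036) × 4.225^(2/3) × √0.031 = 18.99 ft/s. Hydraulic depth D_h = A/T = 196.5/11.1 = 17.7 ft.
Froude number Fr = V/√(g·D_h) = 18.99/√(32.2×17.7) = 0.796, which is less than 1, so the flow is subcritical.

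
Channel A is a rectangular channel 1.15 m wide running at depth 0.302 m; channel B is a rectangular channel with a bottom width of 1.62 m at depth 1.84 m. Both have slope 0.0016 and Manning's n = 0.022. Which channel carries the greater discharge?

channel B

Channel A: Flow area A = b·y = 1.15 × 0.302 = 0.3473 m². Wetted perimeter P = b + 2y = 1.15 + 2×0.302 = 1.754 m. Hydraulic radius R = A/P = 0.3473/1.754 = 0.198 m. Q_A = (1/0.022)·0.3473·0.198^(2/3)·√0.0016 = 0.2145 m³/s.
Channel B: Flow area A = b·y = 1.62 × 1.84 = 2.981 m². Wetted perimeter P = b + 2y = 1.62 + 2×1.84 = 5.3 m. Hydraulic radius R = A/P = 2.981/5.3 = 0.5624 m. Q_B = (1/0.022)·2.981·0.5624^(2/3)·√0.0016 = 3.693 m³/s.
Q_A = 0.2145 m³/s vs Q_B = 3.693 m³/s, so channel B carries more.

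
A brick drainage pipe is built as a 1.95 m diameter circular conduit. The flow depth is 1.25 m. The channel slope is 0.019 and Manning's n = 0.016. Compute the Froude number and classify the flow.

supercritical

For a circular section of diameter D = 1.95 m at depth y = 1.25 m, the central angle is θ = 2 arccos(1 − 2y/D) = 3.713 rad. Then A = (D²/8)(θ − sin θ) = 2.022 m² and P = Dθ/2 = 3.621 m.
Hydraulic radius R = A/P = 2.022/3.621 = 0.5585 m.
V = (1/n) R^(2/3) √S = (1/0.016) × 0.5585^(2/3) × √0.019 = 5.843 m/s. Hydraulic depth D_h = A/T = 2.022/1.871 = 1.081 m.
Froude number Fr = V/√(g·D_h) = 5.843/√(9.81×1.081) = 1.79, which is greater than 1, so the flow is supercritical.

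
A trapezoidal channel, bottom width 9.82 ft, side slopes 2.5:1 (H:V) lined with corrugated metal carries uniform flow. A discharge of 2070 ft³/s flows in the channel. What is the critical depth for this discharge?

y_c = 6.74 ft

At critical depth, Q² T / (g A³) = 1, i.e. A³/T = Q²/g = 2070²/32.2 = 133100.
At y = 7.34 ft: A³/T = 190000 — high.
At y = 5.91 ft: A³/T = 78010 — low.
At y = 6.74 ft: A³/T = 133500 — ≈ 133100.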